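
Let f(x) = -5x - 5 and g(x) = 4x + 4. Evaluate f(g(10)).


g(10) = 44
f(44) = -225

-225


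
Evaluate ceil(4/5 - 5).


4/5 = 0.8
0.8 - 5 = -4.2
ceil(-4.2) = -4

-4


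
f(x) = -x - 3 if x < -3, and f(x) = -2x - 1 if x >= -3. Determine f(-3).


-3 satisfies x >= -3
f(-3) = 5

5


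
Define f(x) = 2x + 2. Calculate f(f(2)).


14


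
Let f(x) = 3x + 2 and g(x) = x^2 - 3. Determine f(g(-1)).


g(-1) = -2
f(-2) = -4

-4


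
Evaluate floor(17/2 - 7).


17/2 = 8.5
8.5 - 7 = 1.5
floor(1.5) = 1

1


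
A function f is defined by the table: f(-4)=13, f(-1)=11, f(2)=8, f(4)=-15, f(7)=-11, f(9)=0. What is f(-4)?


13


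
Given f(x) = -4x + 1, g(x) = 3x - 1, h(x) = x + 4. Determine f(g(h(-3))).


h(-3) = 1
g(1) = 2
f(2) = -7

-7


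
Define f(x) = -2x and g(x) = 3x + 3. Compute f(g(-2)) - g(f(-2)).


f(g(-2)) = 6
g(f(-2)) = 15
Difference = -9

-9


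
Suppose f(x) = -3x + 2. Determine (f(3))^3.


f(3) = -7
(-7)^3 = -343

-343


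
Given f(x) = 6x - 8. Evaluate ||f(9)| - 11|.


35


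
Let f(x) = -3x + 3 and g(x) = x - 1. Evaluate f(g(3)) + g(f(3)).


-10


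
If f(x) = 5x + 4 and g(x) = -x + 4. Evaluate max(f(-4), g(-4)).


f(-4) = -16
g(-4) = 8
max = 8

8


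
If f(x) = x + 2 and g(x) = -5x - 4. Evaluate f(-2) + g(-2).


f(-2) = 0
g(-2) = 6
Sum = 6

6


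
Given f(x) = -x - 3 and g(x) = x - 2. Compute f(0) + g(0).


f(0) = -3
g(0) = -2
Sum = -5

-5


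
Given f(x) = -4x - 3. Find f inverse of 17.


Solve -4x - 3 = 17
x = (17 + 3) / (-4) = -5

-5


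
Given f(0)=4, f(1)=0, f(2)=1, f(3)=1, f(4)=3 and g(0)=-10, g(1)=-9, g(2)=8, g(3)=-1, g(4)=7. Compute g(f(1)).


f(1) = 0
g(0) = -10

-10


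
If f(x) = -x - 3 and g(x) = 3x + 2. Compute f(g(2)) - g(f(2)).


f(g(2)) = -11
g(f(2)) = -13
Difference = 2

2


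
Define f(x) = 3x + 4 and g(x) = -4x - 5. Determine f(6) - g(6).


f(6) = 22
g(6) = -29
Difference = 51

51


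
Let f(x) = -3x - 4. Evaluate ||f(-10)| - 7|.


f(-10) = 26
|26| = 26
|26 - 7| = 19

19


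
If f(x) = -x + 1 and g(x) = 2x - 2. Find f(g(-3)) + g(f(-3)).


15


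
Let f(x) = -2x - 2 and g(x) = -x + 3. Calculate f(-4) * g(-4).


f(-4) = 6
g(-4) = 7
Product = 42

42


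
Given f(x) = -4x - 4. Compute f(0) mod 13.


f(0) = -4
-4 mod 13 = 9

9


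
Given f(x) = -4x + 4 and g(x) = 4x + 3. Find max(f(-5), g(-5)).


f(-5) = 24
g(-5) = -17
max = 24

24


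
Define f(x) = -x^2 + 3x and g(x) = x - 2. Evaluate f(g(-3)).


g(-3) = -5
f(-5) = (-1)*(-5)^2 + 3*(-5) = -40

-40


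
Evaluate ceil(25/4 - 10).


25/4 = 6.25
6.25 - 10 = -3.75
ceil(-3.75) = -3

-3


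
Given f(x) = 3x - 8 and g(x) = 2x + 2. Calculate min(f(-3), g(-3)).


f(-3) = -17
g(-3) = -4
min = -17

-17


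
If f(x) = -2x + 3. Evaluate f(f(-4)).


f(-4) = 11
f(11) = -19

-19


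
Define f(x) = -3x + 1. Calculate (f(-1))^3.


f(-1) = 4
(4)^3 = 64

64


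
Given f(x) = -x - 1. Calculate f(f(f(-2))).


f(-2) = 1
f(1) = -2
f(-2) = 1

1


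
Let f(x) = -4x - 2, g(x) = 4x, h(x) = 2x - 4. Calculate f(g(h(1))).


h(1) = -2
g(-2) = -8
f(-8) = 30

30


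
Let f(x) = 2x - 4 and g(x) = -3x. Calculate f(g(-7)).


g(-7) = 21
f(21) = 38

38


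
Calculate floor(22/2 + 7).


22/2 = 11
11 + 7 = 18
floor(18) = 18

18


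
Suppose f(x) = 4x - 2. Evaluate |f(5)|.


18


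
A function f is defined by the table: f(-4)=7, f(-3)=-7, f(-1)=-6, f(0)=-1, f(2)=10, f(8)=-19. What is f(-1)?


Reading from the table at x = -1

-6


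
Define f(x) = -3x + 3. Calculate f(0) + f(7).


-15


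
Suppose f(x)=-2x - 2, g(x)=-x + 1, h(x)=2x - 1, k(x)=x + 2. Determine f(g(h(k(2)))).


k(2) = 4
h(4) = 7
g(7) = -6
f(-6) = 10

10


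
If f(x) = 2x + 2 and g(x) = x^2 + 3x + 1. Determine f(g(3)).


g(3) = 19
f(19) = 40

40


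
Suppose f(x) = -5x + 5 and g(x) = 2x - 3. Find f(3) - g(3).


f(3) = -10
g(3) = 3
Difference = -13

-13


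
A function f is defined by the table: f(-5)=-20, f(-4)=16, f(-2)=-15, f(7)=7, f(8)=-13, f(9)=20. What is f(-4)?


Reading from the table at x = -4

16


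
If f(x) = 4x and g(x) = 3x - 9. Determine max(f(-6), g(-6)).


f(-6) = -24
g(-6) = -27
max = -24

-24


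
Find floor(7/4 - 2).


7/4 = 1.75
1.75 - 2 = -0.25
floor(-0.25) = -1

-1


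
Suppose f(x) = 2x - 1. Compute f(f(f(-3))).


f(-3) = -7
f(-7) = -15
f(-15) = -31

-31


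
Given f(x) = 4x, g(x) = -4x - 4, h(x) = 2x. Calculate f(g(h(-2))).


48


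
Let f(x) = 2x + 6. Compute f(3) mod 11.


f(3) = 12
12 mod 11 = 1

1


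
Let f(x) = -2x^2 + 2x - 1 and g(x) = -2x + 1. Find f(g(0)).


g(0) = 1
f(1) = (-2)*(1)^2 + 2*(1) - 1 = -1

-1


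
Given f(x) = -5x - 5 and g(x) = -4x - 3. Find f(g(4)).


g(4) = -19
f(-19) = 90

90


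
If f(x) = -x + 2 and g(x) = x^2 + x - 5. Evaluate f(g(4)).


-13


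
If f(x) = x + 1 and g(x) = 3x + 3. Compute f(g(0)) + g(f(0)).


f(g(0)) = 4
g(f(0)) = 6
Sum = 10

10


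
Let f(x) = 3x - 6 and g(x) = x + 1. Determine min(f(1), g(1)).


-3


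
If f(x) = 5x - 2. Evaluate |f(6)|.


f(6) = 28
|28| = 28

28


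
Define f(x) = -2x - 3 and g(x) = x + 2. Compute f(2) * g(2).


f(2) = -7
g(2) = 4
Product = -28

-28


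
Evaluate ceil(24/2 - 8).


24/2 = 12
12 - 8 = 4
ceil(4) = 4

4


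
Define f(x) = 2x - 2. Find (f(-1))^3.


-64


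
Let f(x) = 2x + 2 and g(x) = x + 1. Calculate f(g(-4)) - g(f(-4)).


1


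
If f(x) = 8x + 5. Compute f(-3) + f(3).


f(-3) = -19
f(3) = 29
Sum = 10

10


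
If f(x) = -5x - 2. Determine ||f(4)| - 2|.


20


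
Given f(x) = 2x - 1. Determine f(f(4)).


13


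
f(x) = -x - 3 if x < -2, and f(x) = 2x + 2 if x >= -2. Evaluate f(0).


0 satisfies x >= -2
f(0) = 2

2


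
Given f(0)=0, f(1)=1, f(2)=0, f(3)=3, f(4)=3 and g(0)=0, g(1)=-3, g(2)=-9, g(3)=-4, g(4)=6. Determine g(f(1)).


-3


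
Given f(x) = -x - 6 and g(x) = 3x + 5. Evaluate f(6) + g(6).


f(6) = -12
g(6) = 23
Sum = 11

11


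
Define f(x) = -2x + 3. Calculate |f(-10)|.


f(-10) = 23
|23| = 23

23


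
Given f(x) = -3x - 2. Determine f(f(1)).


f(1) = -5
f(-5) = 13

13


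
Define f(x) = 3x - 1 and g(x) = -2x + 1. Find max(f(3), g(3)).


f(3) = 8
g(3) = -5
max = 8

8


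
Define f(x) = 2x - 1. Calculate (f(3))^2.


f(3) = 5
(5)^2 = 25

25


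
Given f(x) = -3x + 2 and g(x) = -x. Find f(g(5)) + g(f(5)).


30


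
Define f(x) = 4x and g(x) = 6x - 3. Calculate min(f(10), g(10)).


f(10) = 40
g(10) = 57
min = 40

40


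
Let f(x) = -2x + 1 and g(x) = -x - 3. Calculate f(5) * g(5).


f(5) = -9
g(5) = -8
Product = 72

72


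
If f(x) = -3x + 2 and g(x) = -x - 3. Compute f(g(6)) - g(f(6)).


f(g(6)) = 29
g(f(6)) = 13
Difference = 16

16


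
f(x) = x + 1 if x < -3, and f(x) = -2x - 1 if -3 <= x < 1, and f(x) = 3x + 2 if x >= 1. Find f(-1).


-1 satisfies -3 <= x < 1
f(-1) = 1

1


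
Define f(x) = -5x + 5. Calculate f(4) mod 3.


0


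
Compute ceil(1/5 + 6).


1/5 = 0.2
0.2 + 6 = 6.2
ceil(6.2) = 7

7


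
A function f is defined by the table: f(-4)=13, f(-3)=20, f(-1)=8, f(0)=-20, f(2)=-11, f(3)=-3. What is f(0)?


-20


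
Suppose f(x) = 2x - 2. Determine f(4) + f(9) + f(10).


f(4) = 6
f(9) = 16
f(10) = 18
Sum = 40

40


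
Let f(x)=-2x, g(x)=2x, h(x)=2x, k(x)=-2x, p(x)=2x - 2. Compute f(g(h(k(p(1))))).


p(1) = 0
k(0) = 0
h(0) = 0
g(0) = 0
f(0) = 0

0


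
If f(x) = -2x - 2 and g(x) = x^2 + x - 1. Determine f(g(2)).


g(2) = 5
f(5) = -12

-12


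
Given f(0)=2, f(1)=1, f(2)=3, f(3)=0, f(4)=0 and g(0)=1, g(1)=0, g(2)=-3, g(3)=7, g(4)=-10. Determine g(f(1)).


f(1) = 1
g(1) = 0

0


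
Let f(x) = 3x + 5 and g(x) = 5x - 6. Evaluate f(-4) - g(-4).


f(-4) = -7
g(-4) = -26
Difference = 19

19


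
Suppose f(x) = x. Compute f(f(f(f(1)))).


f(1) = 1
f(1) = 1
f(1) = 1
f(1) = 1

1


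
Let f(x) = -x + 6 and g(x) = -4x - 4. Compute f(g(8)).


g(8) = -36
f(-36) = 42

42


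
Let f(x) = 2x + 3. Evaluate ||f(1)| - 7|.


f(1) = 5
|5| = 5
|5 - 7| = 2

2


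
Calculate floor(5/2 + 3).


5/2 = 2.5
2.5 + 3 = 5.5
floor(5.5) = 5

5


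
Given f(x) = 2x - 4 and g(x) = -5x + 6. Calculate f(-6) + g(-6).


f(-6) = -16
g(-6) = 36
Sum = 20

20


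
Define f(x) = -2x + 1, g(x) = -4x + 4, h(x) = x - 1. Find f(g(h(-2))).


h(-2) = -3
g(-3) = 16
f(16) = -31

-31


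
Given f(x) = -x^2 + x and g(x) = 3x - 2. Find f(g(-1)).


-30


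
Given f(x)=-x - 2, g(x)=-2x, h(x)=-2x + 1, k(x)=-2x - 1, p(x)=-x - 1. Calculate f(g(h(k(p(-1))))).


p(-1) = 0
k(0) = -1
h(-1) = 3
g(3) = -6
f(-6) = 4

4


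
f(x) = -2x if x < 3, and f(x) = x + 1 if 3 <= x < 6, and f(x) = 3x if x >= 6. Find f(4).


4 satisfies 3 <= x < 6
f(4) = 5

5


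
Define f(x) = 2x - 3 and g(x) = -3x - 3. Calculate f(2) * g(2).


f(2) = 1
g(2) = -9
Product = -9

-9


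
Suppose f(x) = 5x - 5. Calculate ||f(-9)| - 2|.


f(-9) = -50
|-50| = 50
|50 - 2| = 48

48


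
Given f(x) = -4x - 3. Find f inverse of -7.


1


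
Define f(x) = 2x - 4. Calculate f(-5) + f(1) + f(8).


f(-5) = -14
f(1) = -2
f(8) = 12
Sum = -4

-4


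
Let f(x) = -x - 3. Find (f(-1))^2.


f(-1) = -2
(-2)^2 = 4

4


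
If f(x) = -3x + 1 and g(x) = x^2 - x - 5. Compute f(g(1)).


g(1) = -5
f(-5) = 16

16


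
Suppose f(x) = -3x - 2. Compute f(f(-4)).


-32


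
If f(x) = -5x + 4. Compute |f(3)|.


11


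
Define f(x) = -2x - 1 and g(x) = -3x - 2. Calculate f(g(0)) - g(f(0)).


f(g(0)) = 3
g(f(0)) = 1
Difference = 2

2


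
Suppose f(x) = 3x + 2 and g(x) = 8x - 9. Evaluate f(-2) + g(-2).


-29


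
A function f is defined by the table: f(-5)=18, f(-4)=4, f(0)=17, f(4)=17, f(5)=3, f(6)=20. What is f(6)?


Reading from the table at x = 6

20


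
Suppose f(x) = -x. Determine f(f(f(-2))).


f(-2) = 2
f(2) = -2
f(-2) = 2

2


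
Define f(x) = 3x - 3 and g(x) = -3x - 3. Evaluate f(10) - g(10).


f(10) = 27
g(10) = -33
Difference = 60

60


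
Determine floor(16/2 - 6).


16/2 = 8
8 - 6 = 2
floor(2) = 2

2


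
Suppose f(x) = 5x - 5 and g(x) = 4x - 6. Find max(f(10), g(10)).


f(10) = 45
g(10) = 34
max = 45

45


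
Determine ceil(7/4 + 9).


11


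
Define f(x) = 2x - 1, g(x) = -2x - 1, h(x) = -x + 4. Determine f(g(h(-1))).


-23


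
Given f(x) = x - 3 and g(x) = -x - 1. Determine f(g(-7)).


g(-7) = 6
f(6) = 3

3


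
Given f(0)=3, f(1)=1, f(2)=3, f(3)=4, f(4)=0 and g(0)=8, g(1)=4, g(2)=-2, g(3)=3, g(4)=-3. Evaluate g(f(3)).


-3


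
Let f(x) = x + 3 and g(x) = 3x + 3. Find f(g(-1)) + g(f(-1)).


f(g(-1)) = 3
g(f(-1)) = 9
Sum = 12

12


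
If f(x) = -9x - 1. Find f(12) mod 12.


f(12) = -109
-109 mod 12 = 11

11


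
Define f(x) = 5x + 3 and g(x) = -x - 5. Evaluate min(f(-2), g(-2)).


-7


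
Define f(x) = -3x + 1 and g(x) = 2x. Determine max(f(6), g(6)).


f(6) = -17
g(6) = 12
max = 12

12


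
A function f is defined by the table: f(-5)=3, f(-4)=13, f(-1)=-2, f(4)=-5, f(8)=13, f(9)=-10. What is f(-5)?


Reading from the table at x = -5

3


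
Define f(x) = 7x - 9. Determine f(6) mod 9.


f(6) = 33
33 mod 9 = 6

6


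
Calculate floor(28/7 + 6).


28/7 = 4
4 + 6 = 10
floor(10) = 10

10


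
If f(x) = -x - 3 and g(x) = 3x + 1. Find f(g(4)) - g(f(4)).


f(g(4)) = -16
g(f(4)) = -20
Difference = 4

4


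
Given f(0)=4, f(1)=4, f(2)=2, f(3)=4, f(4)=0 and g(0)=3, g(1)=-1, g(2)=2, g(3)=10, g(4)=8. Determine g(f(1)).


8


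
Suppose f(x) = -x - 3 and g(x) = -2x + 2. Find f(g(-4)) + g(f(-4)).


f(g(-4)) = -13
g(f(-4)) = 0
Sum = -13

-13


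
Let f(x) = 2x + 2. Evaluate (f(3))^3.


f(3) = 8
(8)^3 = 512

512


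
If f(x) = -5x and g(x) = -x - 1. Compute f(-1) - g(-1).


f(-1) = 5
g(-1) = 0
Difference = 5

5


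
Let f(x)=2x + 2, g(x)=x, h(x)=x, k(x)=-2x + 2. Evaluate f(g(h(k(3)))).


k(3) = -4
h(-4) = -4
g(-4) = -4
f(-4) = -6

-6


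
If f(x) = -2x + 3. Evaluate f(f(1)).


f(1) = 1
f(1) = 1

1


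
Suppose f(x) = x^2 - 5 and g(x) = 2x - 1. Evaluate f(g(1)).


g(1) = 1
f(1) = 1*(1)^2 - 5 = -4

-4


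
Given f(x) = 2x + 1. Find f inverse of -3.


Solve 2x + 1 = -3
x = (-3 - 1) / 2 = -2

-2


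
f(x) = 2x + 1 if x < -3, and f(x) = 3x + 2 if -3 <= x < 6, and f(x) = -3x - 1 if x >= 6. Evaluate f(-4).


-4 satisfies x < -3
f(-4) = -7

-7


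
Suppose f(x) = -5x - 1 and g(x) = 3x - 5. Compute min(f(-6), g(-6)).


f(-6) = 29
g(-6) = -23
min = -23

-23


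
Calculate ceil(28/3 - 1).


9


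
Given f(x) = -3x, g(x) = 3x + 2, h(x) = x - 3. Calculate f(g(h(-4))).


57


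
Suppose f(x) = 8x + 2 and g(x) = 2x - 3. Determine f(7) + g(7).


f(7) = 58
g(7) = 11
Sum = 69

69


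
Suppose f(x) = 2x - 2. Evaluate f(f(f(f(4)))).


f(4) = 6
f(6) = 10
f(10) = 18
f(18) = 34

34


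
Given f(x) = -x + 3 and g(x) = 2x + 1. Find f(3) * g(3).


0


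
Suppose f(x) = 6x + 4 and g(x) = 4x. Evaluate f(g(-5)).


g(-5) = -20
f(-20) = -116

-116


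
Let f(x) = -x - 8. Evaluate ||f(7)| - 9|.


f(7) = -15
|-15| = 15
|15 - 9| = 6

6


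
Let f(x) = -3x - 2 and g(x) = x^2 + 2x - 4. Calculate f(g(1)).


g(1) = -1
f(-1) = 1

1


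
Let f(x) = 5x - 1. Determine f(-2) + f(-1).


f(-2) = -11
f(-1) = -6
Sum = -17

-17


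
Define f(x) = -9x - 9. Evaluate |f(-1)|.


0


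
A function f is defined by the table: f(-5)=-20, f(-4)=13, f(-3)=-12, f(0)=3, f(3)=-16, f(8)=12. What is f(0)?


3


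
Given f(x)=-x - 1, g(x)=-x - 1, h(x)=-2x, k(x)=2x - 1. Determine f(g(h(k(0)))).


k(0) = -1
h(-1) = 2
g(2) = -3
f(-3) = 2

2


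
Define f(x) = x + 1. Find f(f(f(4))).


7


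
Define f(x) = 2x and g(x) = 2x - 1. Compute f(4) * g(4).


f(4) = 8
g(4) = 7
Product = 56

56


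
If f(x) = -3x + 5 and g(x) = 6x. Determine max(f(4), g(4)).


f(4) = -7
g(4) = 24
max = 24

24


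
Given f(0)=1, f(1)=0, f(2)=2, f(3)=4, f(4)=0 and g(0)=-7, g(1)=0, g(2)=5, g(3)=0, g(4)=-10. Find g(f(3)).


-10


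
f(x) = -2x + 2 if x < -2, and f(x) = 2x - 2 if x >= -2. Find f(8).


8 satisfies x >= -2
f(8) = 14

14


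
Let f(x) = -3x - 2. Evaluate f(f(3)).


f(3) = -11
f(-11) = 31

31


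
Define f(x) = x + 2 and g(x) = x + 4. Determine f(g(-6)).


g(-6) = -2
f(-2) = 0

0


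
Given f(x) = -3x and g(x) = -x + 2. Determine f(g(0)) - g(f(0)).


-8


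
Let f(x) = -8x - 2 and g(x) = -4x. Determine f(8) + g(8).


f(8) = -66
g(8) = -32
Sum = -98

-98


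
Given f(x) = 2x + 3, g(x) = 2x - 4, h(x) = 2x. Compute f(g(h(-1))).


h(-1) = -2
g(-2) = -8
f(-8) = -13

-13


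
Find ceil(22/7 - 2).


22/7 = 3.1429
3.1429 - 2 = 1.1429
ceil(1.1429) = 2

2


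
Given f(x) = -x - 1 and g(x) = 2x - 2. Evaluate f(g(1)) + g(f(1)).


f(g(1)) = -1
g(f(1)) = -6
Sum = -7

-7


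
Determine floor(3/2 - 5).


-4


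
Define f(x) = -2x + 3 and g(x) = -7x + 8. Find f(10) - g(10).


f(10) = -17
g(10) = -62
Difference = 45

45


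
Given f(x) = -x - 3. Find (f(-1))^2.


f(-1) = -2
(-2)^2 = 4

4


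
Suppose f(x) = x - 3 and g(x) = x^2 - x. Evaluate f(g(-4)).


17


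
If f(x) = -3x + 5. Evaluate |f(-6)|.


f(-6) = 23
|23| = 23

23


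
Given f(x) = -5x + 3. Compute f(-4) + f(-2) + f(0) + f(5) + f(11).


f(-4) = 23
f(-2) = 13
f(0) = 3
f(5) = -22
f(11) = -52
Sum = -35

-35


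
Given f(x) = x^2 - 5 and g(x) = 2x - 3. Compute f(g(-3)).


76


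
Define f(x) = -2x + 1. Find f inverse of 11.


Solve -2x + 1 = 11
x = (11 - 1) / (-2) = -5

-5


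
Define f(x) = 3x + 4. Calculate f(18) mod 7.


f(18) = 58
58 mod 7 = 2

2


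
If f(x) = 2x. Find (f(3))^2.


f(3) = 6
(6)^2 = 36

36


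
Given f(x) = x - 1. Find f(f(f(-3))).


f(-3) = -4
f(-4) = -5
f(-5) = -6

-6


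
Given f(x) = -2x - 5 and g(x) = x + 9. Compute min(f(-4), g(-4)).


f(-4) = 3
g(-4) = 5
min = 3

3


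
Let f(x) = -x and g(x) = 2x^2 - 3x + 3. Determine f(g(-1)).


g(-1) = 8
f(8) = -8

-8


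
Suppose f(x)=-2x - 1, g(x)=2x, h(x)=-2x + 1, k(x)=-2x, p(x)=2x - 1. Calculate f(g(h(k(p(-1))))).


p(-1) = -3
k(-3) = 6
h(6) = -11
g(-11) = -22
f(-22) = 43

43


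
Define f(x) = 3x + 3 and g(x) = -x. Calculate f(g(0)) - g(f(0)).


f(g(0)) = 3
g(f(0)) = -3
Difference = 6

6


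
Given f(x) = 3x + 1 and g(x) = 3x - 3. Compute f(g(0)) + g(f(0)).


f(g(0)) = -8
g(f(0)) = 0
Sum = -8

-8


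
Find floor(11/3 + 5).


11/3 = 3.6667
3.6667 + 5 = 8.6667
floor(8.6667) = 8

8


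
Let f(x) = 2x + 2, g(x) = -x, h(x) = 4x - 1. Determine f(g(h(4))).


h(4) = 15
g(15) = -15
f(-15) = -28

-28


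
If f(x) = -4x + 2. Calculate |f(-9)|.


f(-9) = 38
|38| = 38

38


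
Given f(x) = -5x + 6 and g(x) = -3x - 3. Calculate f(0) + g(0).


f(0) = 6
g(0) = -3
Sum = 3

3


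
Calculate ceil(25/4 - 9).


25/4 = 6.25
6.25 - 9 = -2.75
ceil(-2.75) = -2

-2


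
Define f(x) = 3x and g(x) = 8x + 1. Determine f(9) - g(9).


f(9) = 27
g(9) = 73
Difference = -46

-46


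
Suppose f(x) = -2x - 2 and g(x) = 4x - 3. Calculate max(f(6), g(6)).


21


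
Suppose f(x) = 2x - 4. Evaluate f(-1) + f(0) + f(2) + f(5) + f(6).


f(-1) = -6
f(0) = -4
f(2) = 0
f(5) = 6
f(6) = 8
Sum = 4

4


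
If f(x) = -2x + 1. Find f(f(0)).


f(0) = 1
f(1) = -1

-1


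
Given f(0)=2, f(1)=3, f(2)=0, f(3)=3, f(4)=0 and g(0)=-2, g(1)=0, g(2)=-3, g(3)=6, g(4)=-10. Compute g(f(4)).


f(4) = 0
g(0) = -2

-2


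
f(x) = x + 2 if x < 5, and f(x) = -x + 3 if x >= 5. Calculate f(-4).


-4 satisfies x < 5
f(-4) = -2

-2


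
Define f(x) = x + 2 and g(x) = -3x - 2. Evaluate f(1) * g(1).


f(1) = 3
g(1) = -5
Product = -15

-15


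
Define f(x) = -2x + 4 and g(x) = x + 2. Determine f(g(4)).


g(4) = 6
f(6) = -8

-8


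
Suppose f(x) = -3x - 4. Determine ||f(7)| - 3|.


f(7) = -25
|-25| = 25
|25 - 3| = 22

22


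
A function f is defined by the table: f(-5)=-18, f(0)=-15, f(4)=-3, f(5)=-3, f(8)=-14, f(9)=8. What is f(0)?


-15


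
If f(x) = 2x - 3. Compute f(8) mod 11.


f(8) = 13
13 mod 11 = 2

2


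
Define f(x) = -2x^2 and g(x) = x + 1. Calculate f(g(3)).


g(3) = 4
f(4) = (-2)*(4)^2 = -32

-32


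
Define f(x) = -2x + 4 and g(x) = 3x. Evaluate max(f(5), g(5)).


f(5) = -6
g(5) = 15
max = 15

15


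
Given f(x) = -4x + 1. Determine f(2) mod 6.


f(2) = -7
-7 mod 6 = 5

5


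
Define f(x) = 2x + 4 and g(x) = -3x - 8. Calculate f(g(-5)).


18


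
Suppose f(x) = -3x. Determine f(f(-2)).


f(-2) = 6
f(6) = -18

-18


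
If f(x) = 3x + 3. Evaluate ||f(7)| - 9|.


f(7) = 24
|24| = 24
|24 - 9| = 15

15


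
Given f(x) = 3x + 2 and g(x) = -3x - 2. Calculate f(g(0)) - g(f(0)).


f(g(0)) = -4
g(f(0)) = -8
Difference = 4

4


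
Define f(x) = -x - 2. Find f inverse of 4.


Solve -x - 2 = 4
x = (4 + 2) / (-1) = -6

-6


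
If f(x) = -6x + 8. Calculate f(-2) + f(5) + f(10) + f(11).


f(-2) = 20
f(5) = -22
f(10) = -52
f(11) = -58
Sum = -112

-112


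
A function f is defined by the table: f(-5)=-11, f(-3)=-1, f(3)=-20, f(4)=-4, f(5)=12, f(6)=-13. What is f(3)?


Reading from the table at x = 3

-20


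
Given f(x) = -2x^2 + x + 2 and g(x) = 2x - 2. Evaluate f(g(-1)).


g(-1) = -4
f(-4) = (-2)*(-4)^2 + 1*(-4) + 2 = -34

-34


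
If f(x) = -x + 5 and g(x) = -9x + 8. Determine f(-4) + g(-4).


f(-4) = 9
g(-4) = 44
Sum = 53

53


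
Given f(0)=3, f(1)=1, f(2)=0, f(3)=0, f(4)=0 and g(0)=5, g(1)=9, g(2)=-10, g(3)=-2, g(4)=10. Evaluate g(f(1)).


f(1) = 1
g(1) = 9

9


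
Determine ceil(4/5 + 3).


4/5 = 0.8
0.8 + 3 = 3.8
ceil(3.8) = 4

4


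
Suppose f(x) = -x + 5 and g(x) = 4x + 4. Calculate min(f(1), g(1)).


f(1) = 4
g(1) = 8
min = 4

4


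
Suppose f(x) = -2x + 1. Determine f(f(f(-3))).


27


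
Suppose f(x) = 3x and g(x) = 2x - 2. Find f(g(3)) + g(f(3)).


f(g(3)) = 12
g(f(3)) = 16
Sum = 28

28


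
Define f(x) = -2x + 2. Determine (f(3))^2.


16


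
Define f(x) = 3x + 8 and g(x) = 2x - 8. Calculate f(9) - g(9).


f(9) = 35
g(9) = 10
Difference = 25

25


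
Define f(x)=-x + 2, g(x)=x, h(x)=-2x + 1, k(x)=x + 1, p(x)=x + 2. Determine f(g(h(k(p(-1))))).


p(-1) = 1
k(1) = 2
h(2) = -3
g(-3) = -3
f(-3) = 5

5


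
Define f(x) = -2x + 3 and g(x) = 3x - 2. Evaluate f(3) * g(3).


-21


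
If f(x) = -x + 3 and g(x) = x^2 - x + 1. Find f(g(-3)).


g(-3) = 13
f(13) = -10

-10


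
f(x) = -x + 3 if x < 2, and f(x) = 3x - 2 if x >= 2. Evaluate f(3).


7


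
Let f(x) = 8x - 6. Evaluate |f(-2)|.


f(-2) = -22
|-22| = 22

22


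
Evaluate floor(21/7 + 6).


21/7 = 3
3 + 6 = 9
floor(9) = 9

9


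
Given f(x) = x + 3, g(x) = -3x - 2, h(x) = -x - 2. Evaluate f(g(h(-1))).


h(-1) = -1
g(-1) = 1
f(1) = 4

4


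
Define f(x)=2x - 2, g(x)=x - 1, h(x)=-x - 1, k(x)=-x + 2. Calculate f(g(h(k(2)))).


k(2) = 0
h(0) = -1
g(-1) = -2
f(-2) = -6

-6


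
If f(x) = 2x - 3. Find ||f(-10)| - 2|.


f(-10) = -23
|-23| = 23
|23 - 2| = 21

21


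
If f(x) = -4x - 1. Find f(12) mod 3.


f(12) = -49
-49 mod 3 = 2

2


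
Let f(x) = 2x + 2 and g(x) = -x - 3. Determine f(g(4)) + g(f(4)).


f(g(4)) = -12
g(f(4)) = -13
Sum = -25

-25


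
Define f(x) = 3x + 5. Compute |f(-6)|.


13


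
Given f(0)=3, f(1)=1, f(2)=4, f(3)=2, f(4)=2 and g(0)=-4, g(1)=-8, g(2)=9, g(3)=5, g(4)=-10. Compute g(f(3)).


f(3) = 2
g(2) = 9

9


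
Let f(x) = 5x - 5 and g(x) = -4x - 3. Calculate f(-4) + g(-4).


f(-4) = -25
g(-4) = 13
Sum = -12

-12


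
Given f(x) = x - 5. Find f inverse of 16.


Solve x - 5 = 16
x = (16 + 5) / 1 = 21

21


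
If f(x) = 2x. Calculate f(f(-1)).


-4


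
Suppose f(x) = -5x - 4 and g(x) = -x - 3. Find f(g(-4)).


g(-4) = 1
f(1) = -9

-9


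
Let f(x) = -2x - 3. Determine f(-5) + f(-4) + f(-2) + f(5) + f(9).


f(-5) = 7
f(-4) = 5
f(-2) = 1
f(5) = -13
f(9) = -21
Sum = -21

-21


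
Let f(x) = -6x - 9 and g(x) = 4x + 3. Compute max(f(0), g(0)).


f(0) = -9
g(0) = 3
max = 3

3


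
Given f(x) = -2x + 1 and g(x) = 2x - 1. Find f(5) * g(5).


f(5) = -9
g(5) = 9
Product = -81

-81


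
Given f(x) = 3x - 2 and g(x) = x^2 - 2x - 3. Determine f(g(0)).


g(0) = -3
f(-3) = -11

-11


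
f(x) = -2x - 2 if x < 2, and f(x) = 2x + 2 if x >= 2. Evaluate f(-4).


-4 satisfies x < 2
f(-4) = 6

6


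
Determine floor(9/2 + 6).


9/2 = 4.5
4.5 + 6 = 10.5
floor(10.5) = 10

10


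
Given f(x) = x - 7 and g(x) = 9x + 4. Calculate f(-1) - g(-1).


-3


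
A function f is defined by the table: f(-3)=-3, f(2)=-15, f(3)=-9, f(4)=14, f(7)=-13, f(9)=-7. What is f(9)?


Reading from the table at x = 9

-7


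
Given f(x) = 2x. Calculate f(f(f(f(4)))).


f(4) = 8
f(8) = 16
f(16) = 32
f(32) = 64

64


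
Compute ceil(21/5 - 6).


21/5 = 4.2
4.2 - 6 = -1.8
ceil(-1.8) = -1

-1


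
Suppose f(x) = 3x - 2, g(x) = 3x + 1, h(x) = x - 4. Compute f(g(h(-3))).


h(-3) = -7
g(-7) = -20
f(-20) = -62

-62


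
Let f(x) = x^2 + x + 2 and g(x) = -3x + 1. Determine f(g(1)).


g(1) = -2
f(-2) = 1*(-2)^2 + 1*(-2) + 2 = 4

4


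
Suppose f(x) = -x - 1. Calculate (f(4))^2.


f(4) = -5
(-5)^2 = 25

25


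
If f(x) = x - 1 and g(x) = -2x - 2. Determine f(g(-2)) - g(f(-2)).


-3


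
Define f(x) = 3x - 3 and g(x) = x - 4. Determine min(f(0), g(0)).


f(0) = -3
g(0) = -4
min = -4

-4


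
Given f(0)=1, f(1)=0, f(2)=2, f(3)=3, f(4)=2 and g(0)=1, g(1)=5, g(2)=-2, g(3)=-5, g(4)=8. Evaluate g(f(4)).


f(4) = 2
g(2) = -2

-2


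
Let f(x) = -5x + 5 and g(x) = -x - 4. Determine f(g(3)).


g(3) = -7
f(-7) = 40

40


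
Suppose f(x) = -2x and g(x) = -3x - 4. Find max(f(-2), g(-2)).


f(-2) = 4
g(-2) = 2
max = 4

4


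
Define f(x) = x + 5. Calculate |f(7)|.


f(7) = 12
|12| = 12

12


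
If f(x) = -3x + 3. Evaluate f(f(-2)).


f(-2) = 9
f(9) = -24

-24


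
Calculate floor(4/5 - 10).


4/5 = 0.8
0.8 - 10 = -9.2
floor(-9.2) = -10

-10


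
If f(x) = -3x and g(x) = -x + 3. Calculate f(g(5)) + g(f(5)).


24


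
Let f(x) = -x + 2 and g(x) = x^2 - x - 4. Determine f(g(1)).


g(1) = -4
f(-4) = 6

6


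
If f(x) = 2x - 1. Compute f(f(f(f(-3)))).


f(-3) = -7
f(-7) = -15
f(-15) = -31
f(-31) = -63

-63


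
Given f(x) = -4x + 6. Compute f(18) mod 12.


f(18) = -66
-66 mod 12 = 6

6


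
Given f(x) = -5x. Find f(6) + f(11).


-85


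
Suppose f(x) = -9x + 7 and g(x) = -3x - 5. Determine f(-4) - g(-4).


f(-4) = 43
g(-4) = 7
Difference = 36

36


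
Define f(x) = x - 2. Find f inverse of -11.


Solve x - 2 = -11
x = (-11 + 2) / 1 = -9

-9


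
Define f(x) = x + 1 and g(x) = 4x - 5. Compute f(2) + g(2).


f(2) = 3
g(2) = 3
Sum = 6

6


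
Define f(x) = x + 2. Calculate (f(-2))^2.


f(-2) = 0
(0)^2 = 0

0


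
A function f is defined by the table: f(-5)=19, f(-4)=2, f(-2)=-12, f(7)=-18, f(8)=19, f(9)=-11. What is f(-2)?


Reading from the table at x = -2

-12


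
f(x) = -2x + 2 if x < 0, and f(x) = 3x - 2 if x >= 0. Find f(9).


25


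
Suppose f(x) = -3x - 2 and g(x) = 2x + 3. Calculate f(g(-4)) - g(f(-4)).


f(g(-4)) = 13
g(f(-4)) = 23
Difference = -10

-10


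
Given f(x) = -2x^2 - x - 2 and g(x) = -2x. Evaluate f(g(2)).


g(2) = -4
f(-4) = (-2)*(-4)^2 - 1*(-4) - 2 = -30

-30


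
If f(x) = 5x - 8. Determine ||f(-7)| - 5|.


f(-7) = -43
|-43| = 43
|43 - 5| = 38

38


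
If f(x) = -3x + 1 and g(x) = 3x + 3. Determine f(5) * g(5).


f(5) = -14
g(5) = 18
Product = -252

-252


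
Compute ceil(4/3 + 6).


8


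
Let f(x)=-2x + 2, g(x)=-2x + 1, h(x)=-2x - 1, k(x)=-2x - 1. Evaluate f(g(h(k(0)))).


k(0) = -1
h(-1) = 1
g(1) = -1
f(-1) = 4

4


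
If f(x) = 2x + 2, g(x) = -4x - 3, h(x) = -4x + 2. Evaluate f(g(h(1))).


12


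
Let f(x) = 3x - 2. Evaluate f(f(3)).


f(3) = 7
f(7) = 19

19


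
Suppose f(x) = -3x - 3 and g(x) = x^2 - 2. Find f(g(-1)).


g(-1) = -1
f(-1) = 0

0


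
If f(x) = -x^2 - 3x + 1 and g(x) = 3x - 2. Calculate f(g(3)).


g(3) = 7
f(7) = (-1)*(7)^2 - 3*(7) + 1 = -69

-69


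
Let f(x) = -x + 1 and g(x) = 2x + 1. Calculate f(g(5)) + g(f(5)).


f(g(5)) = -10
g(f(5)) = -7
Sum = -17

-17


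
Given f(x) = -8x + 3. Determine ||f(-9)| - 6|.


f(-9) = 75
|75| = 75
|75 - 6| = 69

69


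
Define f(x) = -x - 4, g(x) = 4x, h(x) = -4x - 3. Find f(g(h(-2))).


h(-2) = 5
g(5) = 20
f(20) = -24

-24


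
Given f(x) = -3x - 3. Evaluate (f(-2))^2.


f(-2) = 3
(3)^2 = 9

9


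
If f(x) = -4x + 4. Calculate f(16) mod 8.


f(16) = -60
-60 mod 8 = 4

4


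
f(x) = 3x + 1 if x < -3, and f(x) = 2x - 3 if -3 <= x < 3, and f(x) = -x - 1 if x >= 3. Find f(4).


4 satisfies x >= 3
f(4) = -5

-5


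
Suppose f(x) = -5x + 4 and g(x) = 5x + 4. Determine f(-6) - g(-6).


f(-6) = 34
g(-6) = -26
Difference = 60

60


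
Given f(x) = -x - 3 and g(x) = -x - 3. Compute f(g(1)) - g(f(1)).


f(g(1)) = 1
g(f(1)) = 1
Difference = 0

0


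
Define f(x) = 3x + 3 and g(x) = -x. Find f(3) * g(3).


f(3) = 12
g(3) = -3
Product = -36

-36


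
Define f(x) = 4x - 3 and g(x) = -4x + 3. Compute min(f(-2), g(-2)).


f(-2) = -11
g(-2) = 11
min = -11

-11


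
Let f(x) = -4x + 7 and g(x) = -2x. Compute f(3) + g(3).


f(3) = -5
g(3) = -6
Sum = -11

-11


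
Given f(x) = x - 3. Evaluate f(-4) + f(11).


f(-4) = -7
f(11) = 8
Sum = 1

1


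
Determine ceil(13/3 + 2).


13/3 = 4.3333
4.3333 + 2 = 6.3333
ceil(6.3333) = 7

7


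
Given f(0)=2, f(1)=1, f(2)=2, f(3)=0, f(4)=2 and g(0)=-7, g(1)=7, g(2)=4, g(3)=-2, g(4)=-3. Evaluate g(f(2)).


4


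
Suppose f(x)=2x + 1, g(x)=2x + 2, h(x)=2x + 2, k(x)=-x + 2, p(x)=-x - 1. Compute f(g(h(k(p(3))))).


p(3) = -4
k(-4) = 6
h(6) = 14
g(14) = 30
f(30) = 61

61


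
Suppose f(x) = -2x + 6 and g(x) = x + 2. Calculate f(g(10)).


g(10) = 12
f(12) = -18

-18


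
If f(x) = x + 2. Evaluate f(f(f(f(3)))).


11


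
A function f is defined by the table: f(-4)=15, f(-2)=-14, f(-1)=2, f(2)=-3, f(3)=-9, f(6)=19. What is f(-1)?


Reading from the table at x = -1

2


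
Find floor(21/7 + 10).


21/7 = 3
3 + 10 = 13
floor(13) = 13

13


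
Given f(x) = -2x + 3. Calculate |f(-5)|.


f(-5) = 13
|13| = 13

13


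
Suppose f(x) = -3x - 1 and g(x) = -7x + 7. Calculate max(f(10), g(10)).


f(10) = -31
g(10) = -63
max = -31

-31


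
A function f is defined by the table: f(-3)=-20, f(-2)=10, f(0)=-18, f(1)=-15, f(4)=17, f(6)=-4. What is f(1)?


-15


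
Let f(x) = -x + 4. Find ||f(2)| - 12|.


10


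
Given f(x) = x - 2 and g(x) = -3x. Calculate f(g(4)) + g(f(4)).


f(g(4)) = -14
g(f(4)) = -6
Sum = -20

-20


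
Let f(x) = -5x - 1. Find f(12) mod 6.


f(12) = -61
-61 mod 6 = 5

5


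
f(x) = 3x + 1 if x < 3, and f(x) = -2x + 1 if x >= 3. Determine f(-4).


-11


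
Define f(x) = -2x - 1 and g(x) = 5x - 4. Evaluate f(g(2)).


g(2) = 6
f(6) = -13

-13


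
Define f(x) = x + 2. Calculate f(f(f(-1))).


f(-1) = 1
f(1) = 3
f(3) = 5

5


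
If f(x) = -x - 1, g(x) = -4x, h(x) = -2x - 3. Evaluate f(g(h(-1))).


h(-1) = -1
g(-1) = 4
f(4) = -5

-5


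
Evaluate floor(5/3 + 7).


8


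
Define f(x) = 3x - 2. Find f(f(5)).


37


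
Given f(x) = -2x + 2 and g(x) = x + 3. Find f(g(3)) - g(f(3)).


f(g(3)) = -10
g(f(3)) = -1
Difference = -9

-9


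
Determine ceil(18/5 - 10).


18/5 = 3.6
3.6 - 10 = -6.4
ceil(-6.4) = -6

-6


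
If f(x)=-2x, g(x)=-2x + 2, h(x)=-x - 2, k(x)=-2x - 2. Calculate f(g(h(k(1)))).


k(1) = -4
h(-4) = 2
g(2) = -2
f(-2) = 4

4


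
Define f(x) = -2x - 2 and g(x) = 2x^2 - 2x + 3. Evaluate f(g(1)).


g(1) = 3
f(3) = -8

-8


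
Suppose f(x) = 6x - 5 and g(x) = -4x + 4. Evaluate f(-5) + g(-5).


f(-5) = -35
g(-5) = 24
Sum = -11

-11


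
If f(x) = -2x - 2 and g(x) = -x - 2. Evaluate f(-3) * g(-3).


f(-3) = 4
g(-3) = 1
Product = 4

4


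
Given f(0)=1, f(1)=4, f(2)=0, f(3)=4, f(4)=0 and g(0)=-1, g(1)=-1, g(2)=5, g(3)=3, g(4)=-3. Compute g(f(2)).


-1


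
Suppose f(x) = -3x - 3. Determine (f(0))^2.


f(0) = -3
(-3)^2 = 9

9


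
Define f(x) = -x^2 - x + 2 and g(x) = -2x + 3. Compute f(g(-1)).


-28


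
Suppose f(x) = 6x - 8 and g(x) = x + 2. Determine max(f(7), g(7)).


f(7) = 34
g(7) = 9
max = 34

34


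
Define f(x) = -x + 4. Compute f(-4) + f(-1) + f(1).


f(-4) = 8
f(-1) = 5
f(1) = 3
Sum = 16

16


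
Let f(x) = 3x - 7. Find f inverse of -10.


Solve 3x - 7 = -10
x = (-10 + 7) / 3 = -1

-1


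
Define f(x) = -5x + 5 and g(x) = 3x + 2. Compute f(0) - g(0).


f(0) = 5
g(0) = 2
Difference = 3

3


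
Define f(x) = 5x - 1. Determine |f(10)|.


f(10) = 49
|49| = 49

49


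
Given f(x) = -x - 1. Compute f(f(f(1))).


f(1) = -2
f(-2) = 1
f(1) = -2

-2


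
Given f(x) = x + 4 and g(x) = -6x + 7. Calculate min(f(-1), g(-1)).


f(-1) = 3
g(-1) = 13
min = 3

3


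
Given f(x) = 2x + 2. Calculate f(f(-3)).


-6


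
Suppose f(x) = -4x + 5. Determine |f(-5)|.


f(-5) = 25
|25| = 25

25


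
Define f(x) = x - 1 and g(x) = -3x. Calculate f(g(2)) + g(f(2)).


f(g(2)) = -7
g(f(2)) = -3
Sum = -10

-10


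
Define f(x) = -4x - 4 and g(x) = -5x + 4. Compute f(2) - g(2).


f(2) = -12
g(2) = -6
Difference = -6

-6


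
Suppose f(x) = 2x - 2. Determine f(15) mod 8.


f(15) = 28
28 mod 8 = 4

4


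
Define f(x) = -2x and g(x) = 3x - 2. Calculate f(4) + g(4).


f(4) = -8
g(4) = 10
Sum = 2

2


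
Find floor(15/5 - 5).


15/5 = 3
3 - 5 = -2
floor(-2) = -2

-2


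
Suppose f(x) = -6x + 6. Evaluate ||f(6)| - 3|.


f(6) = -30
|-30| = 30
|30 - 3| = 27

27


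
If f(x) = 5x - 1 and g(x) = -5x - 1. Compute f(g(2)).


g(2) = -11
f(-11) = -56

-56


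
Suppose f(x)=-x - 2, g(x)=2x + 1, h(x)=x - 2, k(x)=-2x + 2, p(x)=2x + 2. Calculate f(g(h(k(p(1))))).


p(1) = 4
k(4) = -6
h(-6) = -8
g(-8) = -15
f(-15) = 13

13


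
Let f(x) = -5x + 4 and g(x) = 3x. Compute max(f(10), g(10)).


f(10) = -46
g(10) = 30
max = 30

30


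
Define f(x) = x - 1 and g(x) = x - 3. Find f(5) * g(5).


f(5) = 4
g(5) = 2
Product = 8

8


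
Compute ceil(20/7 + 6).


20/7 = 2.8571
2.8571 + 6 = 8.8571
ceil(8.8571) = 9

9


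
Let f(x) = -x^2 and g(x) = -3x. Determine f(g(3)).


g(3) = -9
f(-9) = (-1)*(-9)^2 = -81

-81


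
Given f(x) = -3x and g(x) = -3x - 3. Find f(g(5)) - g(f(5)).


12


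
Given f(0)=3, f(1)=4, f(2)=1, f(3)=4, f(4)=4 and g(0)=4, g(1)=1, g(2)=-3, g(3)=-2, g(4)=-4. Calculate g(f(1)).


-4


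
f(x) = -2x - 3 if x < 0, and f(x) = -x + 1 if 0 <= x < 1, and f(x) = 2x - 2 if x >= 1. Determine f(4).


6


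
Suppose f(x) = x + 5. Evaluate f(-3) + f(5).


f(-3) = 2
f(5) = 10
Sum = 12

12


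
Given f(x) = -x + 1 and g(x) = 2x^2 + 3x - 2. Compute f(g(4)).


-41


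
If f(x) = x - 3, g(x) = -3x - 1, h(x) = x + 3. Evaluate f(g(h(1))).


h(1) = 4
g(4) = -13
f(-13) = -16

-16


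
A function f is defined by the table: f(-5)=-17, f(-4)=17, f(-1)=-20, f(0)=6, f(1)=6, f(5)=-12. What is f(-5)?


Reading from the table at x = -5

-17


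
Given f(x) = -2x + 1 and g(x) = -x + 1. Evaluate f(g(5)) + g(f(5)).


19


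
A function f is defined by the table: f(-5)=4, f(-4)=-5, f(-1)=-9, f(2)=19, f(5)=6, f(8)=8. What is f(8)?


8


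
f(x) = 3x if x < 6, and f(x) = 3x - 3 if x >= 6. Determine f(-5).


-5 satisfies x < 6
f(-5) = -15

-15


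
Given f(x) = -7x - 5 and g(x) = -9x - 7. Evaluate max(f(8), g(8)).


-61


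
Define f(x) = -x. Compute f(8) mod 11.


3


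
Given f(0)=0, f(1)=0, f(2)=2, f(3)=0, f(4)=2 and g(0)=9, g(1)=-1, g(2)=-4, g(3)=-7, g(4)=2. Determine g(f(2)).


f(2) = 2
g(2) = -4

-4


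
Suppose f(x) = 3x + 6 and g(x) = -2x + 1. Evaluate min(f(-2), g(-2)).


0


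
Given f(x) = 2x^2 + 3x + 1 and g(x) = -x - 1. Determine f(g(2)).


g(2) = -3
f(-3) = 2*(-3)^2 + 3*(-3) + 1 = 10

10


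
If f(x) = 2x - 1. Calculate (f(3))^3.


f(3) = 5
(5)^3 = 125

125


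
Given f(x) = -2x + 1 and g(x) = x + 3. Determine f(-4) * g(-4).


f(-4) = 9
g(-4) = -1
Product = -9

-9


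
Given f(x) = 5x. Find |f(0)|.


0


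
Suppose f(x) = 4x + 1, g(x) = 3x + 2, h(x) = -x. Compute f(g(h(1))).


-3


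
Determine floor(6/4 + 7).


8


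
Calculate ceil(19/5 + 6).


19/5 = 3.8
3.8 + 6 = 9.8
ceil(9.8) = 10

10


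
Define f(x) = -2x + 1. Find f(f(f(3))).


f(3) = -5
f(-5) = 11
f(11) = -21

-21


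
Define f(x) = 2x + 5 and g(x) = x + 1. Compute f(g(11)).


g(11) = 12
f(12) = 29

29


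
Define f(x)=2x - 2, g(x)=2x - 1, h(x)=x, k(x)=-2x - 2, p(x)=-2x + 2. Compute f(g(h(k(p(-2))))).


p(-2) = 6
k(6) = -14
h(-14) = -14
g(-14) = -29
f(-29) = -60

-60


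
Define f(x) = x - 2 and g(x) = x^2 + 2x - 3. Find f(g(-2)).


g(-2) = -3
f(-3) = -5

-5


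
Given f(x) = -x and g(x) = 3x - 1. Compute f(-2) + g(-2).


f(-2) = 2
g(-2) = -7
Sum = -5

-5


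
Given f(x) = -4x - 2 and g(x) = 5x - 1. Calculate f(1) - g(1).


f(1) = -6
g(1) = 4
Difference = -10

-10


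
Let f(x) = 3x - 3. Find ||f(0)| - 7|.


f(0) = -3
|-3| = 3
|3 - 7| = 4

4


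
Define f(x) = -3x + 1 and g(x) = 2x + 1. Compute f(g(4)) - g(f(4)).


f(g(4)) = -26
g(f(4)) = -21
Difference = -5

-5


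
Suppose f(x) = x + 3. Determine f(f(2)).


8


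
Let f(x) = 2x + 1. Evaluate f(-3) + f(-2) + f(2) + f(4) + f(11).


f(-3) = -5
f(-2) = -3
f(2) = 5
f(4) = 9
f(11) = 23
Sum = 29

29


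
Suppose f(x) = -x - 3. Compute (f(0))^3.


f(0) = -3
(-3)^3 = -27

-27


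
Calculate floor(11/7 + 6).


11/7 = 1.5714
1.5714 + 6 = 7.5714
floor(7.5714) = 7

7


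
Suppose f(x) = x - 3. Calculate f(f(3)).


-3


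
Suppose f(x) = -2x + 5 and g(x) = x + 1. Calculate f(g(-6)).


g(-6) = -5
f(-5) = 15

15


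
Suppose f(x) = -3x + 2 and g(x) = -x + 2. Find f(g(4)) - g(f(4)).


f(g(4)) = 8
g(f(4)) = 12
Difference = -4

-4


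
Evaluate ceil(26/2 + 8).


26/2 = 13
13 + 8 = 21
ceil(21) = 21

21


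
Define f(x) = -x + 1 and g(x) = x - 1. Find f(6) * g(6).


f(6) = -5
g(6) = 5
Product = -25

-25


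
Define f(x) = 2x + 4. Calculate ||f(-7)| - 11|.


f(-7) = -10
|-10| = 10
|10 - 11| = 1

1


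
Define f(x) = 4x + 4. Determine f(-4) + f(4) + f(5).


f(-4) = -12
f(4) = 20
f(5) = 24
Sum = 32

32


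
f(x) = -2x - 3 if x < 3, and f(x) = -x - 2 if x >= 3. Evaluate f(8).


-10


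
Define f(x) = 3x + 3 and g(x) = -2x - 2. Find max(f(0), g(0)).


f(0) = 3
g(0) = -2
max = 3

3


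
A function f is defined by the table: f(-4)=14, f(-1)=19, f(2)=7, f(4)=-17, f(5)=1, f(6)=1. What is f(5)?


Reading from the table at x = 5

1


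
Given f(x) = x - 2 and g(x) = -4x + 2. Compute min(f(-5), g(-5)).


f(-5) = -7
g(-5) = 22
min = -7

-7


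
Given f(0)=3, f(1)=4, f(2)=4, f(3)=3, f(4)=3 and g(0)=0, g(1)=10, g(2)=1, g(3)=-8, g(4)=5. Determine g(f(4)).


f(4) = 3
g(3) = -8

-8


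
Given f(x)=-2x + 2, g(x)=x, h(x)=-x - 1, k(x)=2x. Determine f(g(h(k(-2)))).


-4


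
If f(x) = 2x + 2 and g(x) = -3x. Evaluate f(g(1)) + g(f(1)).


f(g(1)) = -4
g(f(1)) = -12
Sum = -16

-16


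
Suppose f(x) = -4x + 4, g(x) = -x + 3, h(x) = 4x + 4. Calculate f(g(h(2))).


h(2) = 12
g(12) = -9
f(-9) = 40

40


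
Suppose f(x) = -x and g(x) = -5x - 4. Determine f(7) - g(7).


f(7) = -7
g(7) = -39
Difference = 32

32


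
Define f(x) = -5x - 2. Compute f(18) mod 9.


f(18) = -92
-92 mod 9 = 7

7


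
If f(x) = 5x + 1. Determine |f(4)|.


f(4) = 21
|21| = 21

21


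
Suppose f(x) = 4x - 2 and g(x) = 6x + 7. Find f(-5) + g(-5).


f(-5) = -22
g(-5) = -23
Sum = -45

-45


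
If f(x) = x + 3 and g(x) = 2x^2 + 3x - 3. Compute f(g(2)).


14


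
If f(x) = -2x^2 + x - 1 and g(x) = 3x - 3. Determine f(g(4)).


-154


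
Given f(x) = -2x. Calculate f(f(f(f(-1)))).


f(-1) = 2
f(2) = -4
f(-4) = 8
f(8) = -16

-16


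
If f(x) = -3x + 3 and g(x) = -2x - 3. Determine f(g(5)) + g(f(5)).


63


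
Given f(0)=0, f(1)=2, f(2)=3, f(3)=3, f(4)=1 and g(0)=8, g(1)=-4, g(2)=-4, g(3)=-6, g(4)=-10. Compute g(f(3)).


-6


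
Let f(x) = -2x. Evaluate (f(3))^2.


f(3) = -6
(-6)^2 = 36

36


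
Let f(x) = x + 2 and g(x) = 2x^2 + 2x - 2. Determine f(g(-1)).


0


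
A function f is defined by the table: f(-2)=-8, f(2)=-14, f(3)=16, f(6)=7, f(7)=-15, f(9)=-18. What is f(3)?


Reading from the table at x = 3

16
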